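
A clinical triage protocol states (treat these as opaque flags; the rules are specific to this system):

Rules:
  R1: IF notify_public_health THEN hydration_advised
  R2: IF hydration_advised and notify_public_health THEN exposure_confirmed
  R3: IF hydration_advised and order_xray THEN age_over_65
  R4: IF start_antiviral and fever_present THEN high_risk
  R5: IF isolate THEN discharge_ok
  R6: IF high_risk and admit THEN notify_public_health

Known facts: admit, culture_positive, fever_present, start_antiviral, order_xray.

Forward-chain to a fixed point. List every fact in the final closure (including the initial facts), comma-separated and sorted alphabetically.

Round 1 fires R4, giving high_risk.
Round 2 fires R6, giving notify_public_health.
Round 3 fires R1, giving hydration_advised.
Round 4 fires R2, R3, giving exposure_confirmed, age_over_65.

admit, age_over_65, culture_positive, exposure_confirmed, fever_present, high_risk, hydration_advised, notify_public_health, order_xray, start_antiviral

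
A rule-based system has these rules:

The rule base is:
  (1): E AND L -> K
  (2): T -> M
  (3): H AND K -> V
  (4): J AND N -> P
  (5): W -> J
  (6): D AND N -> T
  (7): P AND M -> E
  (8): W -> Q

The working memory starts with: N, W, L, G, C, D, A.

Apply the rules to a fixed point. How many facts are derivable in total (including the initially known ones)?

14

Round 1 fires (5), (6), (8), giving J, T, Q.
Round 2 fires (2), (4), giving M, P.
Round 3 fires (7), giving E.
Round 4 fires (1), giving K.
Closure: {A, C, D, E, G, J, K, L, M, N, P, Q, T, W} — 14 facts.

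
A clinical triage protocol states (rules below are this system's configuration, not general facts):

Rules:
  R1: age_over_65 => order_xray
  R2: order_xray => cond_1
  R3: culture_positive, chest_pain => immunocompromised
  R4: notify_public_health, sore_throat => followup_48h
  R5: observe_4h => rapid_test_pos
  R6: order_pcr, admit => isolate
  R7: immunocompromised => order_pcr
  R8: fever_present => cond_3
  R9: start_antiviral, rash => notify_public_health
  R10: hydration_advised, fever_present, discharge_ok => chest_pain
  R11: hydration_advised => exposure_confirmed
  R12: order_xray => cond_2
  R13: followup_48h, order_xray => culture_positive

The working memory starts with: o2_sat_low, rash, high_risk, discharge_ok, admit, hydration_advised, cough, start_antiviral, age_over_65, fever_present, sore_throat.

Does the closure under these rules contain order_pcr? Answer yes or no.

yes

Round 1 — R1, R8, R9, R10, R11, derive order_xray, cond_3, notify_public_health, chest_pain, exposure_confirmed.
Round 2 — R2, R4, R12, derive cond_1, followup_48h, cond_2.
Round 3 — R13, derive culture_positive.
Round 4 — R3, derive immunocompromised.
Round 5 — R7, derive order_pcr.
Round 6 — R6, derive isolate.
order_pcr appears in round 5, so it is derivable.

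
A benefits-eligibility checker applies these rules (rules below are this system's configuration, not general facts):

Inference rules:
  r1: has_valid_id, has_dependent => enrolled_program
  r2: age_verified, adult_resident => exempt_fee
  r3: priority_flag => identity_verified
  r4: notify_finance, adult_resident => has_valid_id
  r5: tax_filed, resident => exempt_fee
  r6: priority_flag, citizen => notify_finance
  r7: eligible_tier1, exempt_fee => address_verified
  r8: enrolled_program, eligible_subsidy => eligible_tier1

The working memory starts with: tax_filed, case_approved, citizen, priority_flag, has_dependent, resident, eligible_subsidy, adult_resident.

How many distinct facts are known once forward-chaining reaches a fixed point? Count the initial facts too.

15

Round 1: r3 [priority_flag => identity_verified]; r5 [tax_filed, resident => exempt_fee]; r6 [priority_flag, citizen => notify_finance]. Adds identity_verified, exempt_fee, notify_finance.
Round 2: r4 [notify_finance, adult_resident => has_valid_id]. Adds has_valid_id.
Round 3: r1 [has_valid_id, has_dependent => enrolled_program]. Adds enrolled_program.
Round 4: r8 [enrolled_program, eligible_subsidy => eligible_tier1]. Adds eligible_tier1.
Round 5: r7 [eligible_tier1, exempt_fee => address_verified]. Adds address_verified.
Closure: {address_verified, adult_resident, case_approved, citizen, eligible_subsidy, eligible_tier1, enrolled_program, exempt_fee, has_dependent, has_valid_id, identity_verified, notify_finance, priority_flag, resident, tax_filed} — 15 facts.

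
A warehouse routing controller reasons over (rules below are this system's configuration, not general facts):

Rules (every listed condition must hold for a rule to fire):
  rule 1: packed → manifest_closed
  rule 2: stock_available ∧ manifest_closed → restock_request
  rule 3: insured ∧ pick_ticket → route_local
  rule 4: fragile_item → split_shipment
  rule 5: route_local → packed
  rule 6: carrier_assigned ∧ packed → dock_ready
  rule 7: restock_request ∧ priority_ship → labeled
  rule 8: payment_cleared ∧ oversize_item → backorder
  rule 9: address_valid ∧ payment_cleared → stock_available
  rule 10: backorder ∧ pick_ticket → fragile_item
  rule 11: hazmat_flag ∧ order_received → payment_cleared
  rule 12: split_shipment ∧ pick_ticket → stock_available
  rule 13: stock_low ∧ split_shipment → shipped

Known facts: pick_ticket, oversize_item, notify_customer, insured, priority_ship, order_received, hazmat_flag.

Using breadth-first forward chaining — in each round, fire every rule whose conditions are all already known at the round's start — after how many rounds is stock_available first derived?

5

Round 1: rule 3 [insured ∧ pick_ticket → route_local]; rule 11 [hazmat_flag ∧ order_received → payment_cleared]. New: route_local, payment_cleared.
Round 2: rule 5 [route_local → packed]; rule 8 [payment_cleared ∧ oversize_item → backorder]. New: packed, backorder.
Round 3: rule 1 [packed → manifest_closed]; rule 10 [backorder ∧ pick_ticket → fragile_item]. New: manifest_closed, fragile_item.
Round 4: rule 4 [fragile_item → split_shipment]. New: split_shipment.
Round 5: rule 12 [split_shipment ∧ pick_ticket → stock_available]. New: stock_available.
stock_available first appears in round 5.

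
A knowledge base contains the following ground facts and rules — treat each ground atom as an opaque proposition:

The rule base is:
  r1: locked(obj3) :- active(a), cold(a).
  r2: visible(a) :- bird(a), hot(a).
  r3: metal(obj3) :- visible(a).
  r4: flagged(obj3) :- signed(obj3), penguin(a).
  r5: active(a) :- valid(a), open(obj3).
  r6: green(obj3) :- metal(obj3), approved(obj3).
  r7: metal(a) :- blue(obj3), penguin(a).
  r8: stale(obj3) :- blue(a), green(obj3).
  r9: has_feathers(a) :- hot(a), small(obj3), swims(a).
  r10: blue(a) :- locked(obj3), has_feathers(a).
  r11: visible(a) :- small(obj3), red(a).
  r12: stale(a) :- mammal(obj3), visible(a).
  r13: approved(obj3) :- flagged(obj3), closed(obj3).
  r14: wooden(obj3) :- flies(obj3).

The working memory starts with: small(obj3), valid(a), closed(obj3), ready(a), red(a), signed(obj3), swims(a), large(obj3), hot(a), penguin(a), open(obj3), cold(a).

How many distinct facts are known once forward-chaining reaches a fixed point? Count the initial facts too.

Round 1: r4 [flagged(obj3) :- signed(obj3), penguin(a).]; r5 [active(a) :- valid(a), open(obj3).]; r9 [has_feathers(a) :- hot(a), small(obj3), swims(a).]; r11 [visible(a) :- small(obj3), red(a).]. Adds flagged(obj3), active(a), has_feathers(a), visible(a).
Round 2: r1 [locked(obj3) :- active(a), cold(a).]; r3 [metal(obj3) :- visible(a).]; r13 [approved(obj3) :- flagged(obj3), closed(obj3).]. Adds locked(obj3), metal(obj3), approved(obj3).
Round 3: r6 [green(obj3) :- metal(obj3), approved(obj3).]; r10 [blue(a) :- locked(obj3), has_feathers(a).]. Adds green(obj3), blue(a).
Round 4: r8 [stale(obj3) :- blue(a), green(obj3).]. Adds stale(obj3).
Closure: {active(a), approved(obj3), blue(a), closed(obj3), cold(a), flagged(obj3), green(obj3), has_feathers(a), hot(a), large(obj3), locked(obj3), metal(obj3), open(obj3), penguin(a), ready(a), red(a), signed(obj3), small(obj3), stale(obj3), swims(a), valid(a), visible(a)} — 22 facts.

22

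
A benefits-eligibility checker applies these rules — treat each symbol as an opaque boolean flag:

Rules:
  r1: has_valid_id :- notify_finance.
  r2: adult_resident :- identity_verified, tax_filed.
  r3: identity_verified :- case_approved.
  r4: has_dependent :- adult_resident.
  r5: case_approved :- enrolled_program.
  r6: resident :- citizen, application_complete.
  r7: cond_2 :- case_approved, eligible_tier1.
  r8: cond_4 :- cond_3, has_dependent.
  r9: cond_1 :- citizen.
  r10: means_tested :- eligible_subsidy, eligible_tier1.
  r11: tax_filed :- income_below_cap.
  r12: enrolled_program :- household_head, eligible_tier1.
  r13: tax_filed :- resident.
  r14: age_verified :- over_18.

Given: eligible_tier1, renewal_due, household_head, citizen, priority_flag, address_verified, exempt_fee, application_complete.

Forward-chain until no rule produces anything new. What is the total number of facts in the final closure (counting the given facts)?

Round 1: r6 [resident :- citizen, application_complete.]; r9 [cond_1 :- citizen.]; r12 [enrolled_program :- household_head, eligible_tier1.]. Adds resident, cond_1, enrolled_program.
Round 2: r5 [case_approved :- enrolled_program.]; r13 [tax_filed :- resident.]. Adds case_approved, tax_filed.
Round 3: r3 [identity_verified :- case_approved.]; r7 [cond_2 :- case_approved, eligible_tier1.]. Adds identity_verified, cond_2.
Round 4: r2 [adult_resident :- identity_verified, tax_filed.]. Adds adult_resident.
Round 5: r4 [has_dependent :- adult_resident.]. Adds has_dependent.
Closure: {address_verified, adult_resident, application_complete, case_approved, citizen, cond_1, cond_2, eligible_tier1, enrolled_program, exempt_fee, has_dependent, household_head, identity_verified, priority_flag, renewal_due, resident, tax_filed} — 17 facts.

17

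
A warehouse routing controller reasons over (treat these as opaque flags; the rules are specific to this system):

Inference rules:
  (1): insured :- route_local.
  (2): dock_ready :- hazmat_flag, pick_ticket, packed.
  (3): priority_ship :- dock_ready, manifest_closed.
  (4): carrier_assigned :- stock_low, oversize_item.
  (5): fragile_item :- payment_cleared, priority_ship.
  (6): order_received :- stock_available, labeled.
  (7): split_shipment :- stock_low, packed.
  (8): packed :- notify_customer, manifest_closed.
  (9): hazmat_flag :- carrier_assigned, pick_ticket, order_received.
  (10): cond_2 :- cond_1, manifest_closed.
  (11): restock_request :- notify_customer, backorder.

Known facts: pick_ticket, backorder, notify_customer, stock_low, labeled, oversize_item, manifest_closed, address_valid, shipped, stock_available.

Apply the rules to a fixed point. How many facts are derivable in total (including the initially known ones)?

18

Round 1: (4) [carrier_assigned :- stock_low, oversize_item.]; (6) [order_received :- stock_available, labeled.]; (8) [packed :- notify_customer, manifest_closed.]; (11) [restock_request :- notify_customer, backorder.]. Adds carrier_assigned, order_received, packed, restock_request.
Round 2: (7) [split_shipment :- stock_low, packed.]; (9) [hazmat_flag :- carrier_assigned, pick_ticket, order_received.]. Adds split_shipment, hazmat_flag.
Round 3: (2) [dock_ready :- hazmat_flag, pick_ticket, packed.]. Adds dock_ready.
Round 4: (3) [priority_ship :- dock_ready, manifest_closed.]. Adds priority_ship.
Closure: {address_valid, backorder, carrier_assigned, dock_ready, hazmat_flag, labeled, manifest_closed, notify_customer, order_received, oversize_item, packed, pick_ticket, priority_ship, restock_request, shipped, split_shipment, stock_available, stock_low} — 18 facts.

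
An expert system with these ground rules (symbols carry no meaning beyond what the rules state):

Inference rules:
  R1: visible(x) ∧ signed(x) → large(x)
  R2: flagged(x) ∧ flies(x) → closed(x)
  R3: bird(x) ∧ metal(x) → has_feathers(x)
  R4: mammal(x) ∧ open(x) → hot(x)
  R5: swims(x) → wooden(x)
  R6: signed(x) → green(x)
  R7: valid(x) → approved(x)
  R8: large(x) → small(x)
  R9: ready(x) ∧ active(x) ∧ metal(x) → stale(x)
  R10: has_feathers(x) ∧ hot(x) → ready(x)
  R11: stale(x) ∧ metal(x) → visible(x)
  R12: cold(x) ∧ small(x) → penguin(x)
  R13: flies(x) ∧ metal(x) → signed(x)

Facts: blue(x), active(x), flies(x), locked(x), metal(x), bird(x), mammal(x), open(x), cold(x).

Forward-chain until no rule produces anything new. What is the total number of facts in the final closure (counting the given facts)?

Round 1: R3 [bird(x) ∧ metal(x) → has_feathers(x)]; R4 [mammal(x) ∧ open(x) → hot(x)]; R13 [flies(x) ∧ metal(x) → signed(x)]. New: has_feathers(x), hot(x), signed(x).
Round 2: R6 [signed(x) → green(x)]; R10 [has_feathers(x) ∧ hot(x) → ready(x)]. New: green(x), ready(x).
Round 3: R9 [ready(x) ∧ active(x) ∧ metal(x) → stale(x)]. New: stale(x).
Round 4: R11 [stale(x) ∧ metal(x) → visible(x)]. New: visible(x).
Round 5: R1 [visible(x) ∧ signed(x) → large(x)]. New: large(x).
Round 6: R8 [large(x) → small(x)]. New: small(x).
Round 7: R12 [cold(x) ∧ small(x) → penguin(x)]. New: penguin(x).
Closure: {active(x), bird(x), blue(x), cold(x), flies(x), green(x), has_feathers(x), hot(x), large(x), locked(x), mammal(x), metal(x), open(x), penguin(x), ready(x), signed(x), small(x), stale(x), visible(x)} — 19 facts.

19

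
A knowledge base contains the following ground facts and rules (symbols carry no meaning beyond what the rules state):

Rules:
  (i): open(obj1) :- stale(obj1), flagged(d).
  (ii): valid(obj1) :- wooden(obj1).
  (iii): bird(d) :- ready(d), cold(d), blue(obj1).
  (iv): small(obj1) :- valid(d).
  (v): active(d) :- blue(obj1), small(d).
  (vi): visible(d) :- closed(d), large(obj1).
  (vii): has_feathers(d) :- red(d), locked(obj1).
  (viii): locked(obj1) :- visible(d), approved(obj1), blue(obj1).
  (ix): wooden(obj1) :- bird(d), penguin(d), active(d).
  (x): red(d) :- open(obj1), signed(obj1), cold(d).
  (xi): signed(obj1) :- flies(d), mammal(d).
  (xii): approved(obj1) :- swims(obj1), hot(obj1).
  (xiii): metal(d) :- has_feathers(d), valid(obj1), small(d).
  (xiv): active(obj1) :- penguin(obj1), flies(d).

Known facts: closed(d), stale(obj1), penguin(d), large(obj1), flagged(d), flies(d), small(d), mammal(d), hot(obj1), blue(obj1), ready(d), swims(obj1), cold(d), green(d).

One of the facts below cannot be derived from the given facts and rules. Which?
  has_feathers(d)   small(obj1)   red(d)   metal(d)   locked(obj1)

Round 1 fires (i), (iii), (v), (vi), (xi), (xii), giving open(obj1), bird(d), active(d), visible(d), signed(obj1), approved(obj1).
Round 2 fires (viii), (ix), (x), giving locked(obj1), wooden(obj1), red(d).
Round 3 fires (ii), (vii), giving valid(obj1), has_feathers(d).
Round 4 fires (xiii), giving metal(d).
Derived: locked(obj1) (round 2), red(d) (round 2), has_feathers(d) (round 3), metal(d) (round 4). small(obj1) never appears in any round.

small(obj1)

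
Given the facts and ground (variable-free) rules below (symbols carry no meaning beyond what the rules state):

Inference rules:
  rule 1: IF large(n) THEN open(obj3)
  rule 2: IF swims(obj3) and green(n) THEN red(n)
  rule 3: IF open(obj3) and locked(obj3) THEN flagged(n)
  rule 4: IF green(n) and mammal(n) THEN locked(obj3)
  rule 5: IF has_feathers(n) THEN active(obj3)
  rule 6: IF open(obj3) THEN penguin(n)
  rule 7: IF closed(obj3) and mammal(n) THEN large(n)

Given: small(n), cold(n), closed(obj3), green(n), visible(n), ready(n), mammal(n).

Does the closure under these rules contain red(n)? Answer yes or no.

no

Round 1: rule 4 [IF green(n) and mammal(n) THEN locked(obj3)]; rule 7 [IF closed(obj3) and mammal(n) THEN large(n)]. New: locked(obj3), large(n).
Round 2: rule 1 [IF large(n) THEN open(obj3)]. New: open(obj3).
Round 3: rule 3 [IF open(obj3) and locked(obj3) THEN flagged(n)]; rule 6 [IF open(obj3) THEN penguin(n)]. New: flagged(n), penguin(n).
Fixed point reached. red(n) is concluded only by rule 2; rule 2 needs swims(obj3) (never derived).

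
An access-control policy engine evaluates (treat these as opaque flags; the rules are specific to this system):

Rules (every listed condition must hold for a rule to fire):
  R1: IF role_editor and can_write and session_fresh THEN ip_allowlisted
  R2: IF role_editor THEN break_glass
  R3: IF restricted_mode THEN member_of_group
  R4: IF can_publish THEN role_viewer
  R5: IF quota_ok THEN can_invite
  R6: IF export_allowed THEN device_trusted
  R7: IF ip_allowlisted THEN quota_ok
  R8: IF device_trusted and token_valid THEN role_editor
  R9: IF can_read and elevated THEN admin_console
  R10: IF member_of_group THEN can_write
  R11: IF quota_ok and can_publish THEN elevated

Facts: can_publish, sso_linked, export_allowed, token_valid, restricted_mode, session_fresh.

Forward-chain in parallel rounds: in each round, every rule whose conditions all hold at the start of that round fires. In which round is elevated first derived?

5

Round 1 fires R3, R4, R6, giving member_of_group, role_viewer, device_trusted.
Round 2 fires R8, R10, giving role_editor, can_write.
Round 3 fires R1, R2, giving ip_allowlisted, break_glass.
Round 4 fires R7, giving quota_ok.
Round 5 fires R5, R11, giving can_invite, elevated.
elevated first appears in round 5.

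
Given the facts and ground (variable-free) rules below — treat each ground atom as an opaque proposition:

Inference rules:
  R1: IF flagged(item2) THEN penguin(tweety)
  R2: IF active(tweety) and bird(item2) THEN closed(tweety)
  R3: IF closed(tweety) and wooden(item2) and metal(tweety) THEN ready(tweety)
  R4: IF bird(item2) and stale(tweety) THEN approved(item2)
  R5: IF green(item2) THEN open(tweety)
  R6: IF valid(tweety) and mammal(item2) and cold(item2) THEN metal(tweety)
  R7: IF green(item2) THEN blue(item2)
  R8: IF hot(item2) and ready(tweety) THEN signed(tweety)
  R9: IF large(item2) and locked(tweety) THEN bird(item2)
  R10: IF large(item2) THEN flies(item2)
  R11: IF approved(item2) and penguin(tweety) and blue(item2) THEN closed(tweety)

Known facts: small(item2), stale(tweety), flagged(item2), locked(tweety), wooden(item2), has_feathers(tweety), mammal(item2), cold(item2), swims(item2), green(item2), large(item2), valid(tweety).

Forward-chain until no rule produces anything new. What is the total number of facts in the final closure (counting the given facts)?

21

[1] R1 [IF flagged(item2) THEN penguin(tweety)]; R5 [IF green(item2) THEN open(tweety)]; R6 [IF valid(tweety) and mammal(item2) and cold(item2) THEN metal(tweety)]; R7 [IF green(item2) THEN blue(item2)]; R9 [IF large(item2) and locked(tweety) THEN bird(item2)]; R10 [IF large(item2) THEN flies(item2)]. ⇒ new: penguin(tweety), open(tweety), metal(tweety), blue(item2), bird(item2), flies(item2).
[2] R4 [IF bird(item2) and stale(tweety) THEN approved(item2)]. ⇒ new: approved(item2).
[3] R11 [IF approved(item2) and penguin(tweety) and blue(item2) THEN closed(tweety)]. ⇒ new: closed(tweety).
[4] R3 [IF closed(tweety) and wooden(item2) and metal(tweety) THEN ready(tweety)]. ⇒ new: ready(tweety).
Closure: {approved(item2), bird(item2), blue(item2), closed(tweety), cold(item2), flagged(item2), flies(item2), green(item2), has_feathers(tweety), large(item2), locked(tweety), mammal(item2), metal(tweety), open(tweety), penguin(tweety), ready(tweety), small(item2), stale(tweety), swims(item2), valid(tweety), wooden(item2)} — 21 facts.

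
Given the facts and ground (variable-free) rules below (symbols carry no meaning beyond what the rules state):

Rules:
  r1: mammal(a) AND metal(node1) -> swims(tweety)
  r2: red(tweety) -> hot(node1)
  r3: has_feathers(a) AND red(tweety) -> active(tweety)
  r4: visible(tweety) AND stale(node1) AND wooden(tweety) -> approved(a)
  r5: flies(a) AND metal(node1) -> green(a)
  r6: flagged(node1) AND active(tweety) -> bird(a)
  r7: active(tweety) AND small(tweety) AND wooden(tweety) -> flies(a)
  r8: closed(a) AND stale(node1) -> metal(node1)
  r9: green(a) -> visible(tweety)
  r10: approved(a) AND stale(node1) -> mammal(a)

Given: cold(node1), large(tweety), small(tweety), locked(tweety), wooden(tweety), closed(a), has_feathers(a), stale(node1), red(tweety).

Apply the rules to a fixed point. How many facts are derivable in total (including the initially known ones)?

18

Round 1: r2 [red(tweety) -> hot(node1)]; r3 [has_feathers(a) AND red(tweety) -> active(tweety)]; r8 [closed(a) AND stale(node1) -> metal(node1)]. New: hot(node1), active(tweety), metal(node1).
Round 2: r7 [active(tweety) AND small(tweety) AND wooden(tweety) -> flies(a)]. New: flies(a).
Round 3: r5 [flies(a) AND metal(node1) -> green(a)]. New: green(a).
Round 4: r9 [green(a) -> visible(tweety)]. New: visible(tweety).
Round 5: r4 [visible(tweety) AND stale(node1) AND wooden(tweety) -> approved(a)]. New: approved(a).
Round 6: r10 [approved(a) AND stale(node1) -> mammal(a)]. New: mammal(a).
Round 7: r1 [mammal(a) AND metal(node1) -> swims(tweety)]. New: swims(tweety).
Closure: {active(tweety), approved(a), closed(a), cold(node1), flies(a), green(a), has_feathers(a), hot(node1), large(tweety), locked(tweety), mammal(a), metal(node1), red(tweety), small(tweety), stale(node1), swims(tweety), visible(tweety), wooden(tweety)} — 18 facts.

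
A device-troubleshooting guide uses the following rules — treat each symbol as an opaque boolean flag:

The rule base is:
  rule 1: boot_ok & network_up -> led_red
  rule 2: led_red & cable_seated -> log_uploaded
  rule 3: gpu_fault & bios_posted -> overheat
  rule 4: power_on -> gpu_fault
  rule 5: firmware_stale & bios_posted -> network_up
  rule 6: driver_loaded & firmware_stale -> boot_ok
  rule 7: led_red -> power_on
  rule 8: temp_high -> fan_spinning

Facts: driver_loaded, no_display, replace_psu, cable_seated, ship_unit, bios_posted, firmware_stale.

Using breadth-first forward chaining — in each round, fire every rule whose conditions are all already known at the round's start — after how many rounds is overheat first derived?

Round 1: rule 5 [firmware_stale & bios_posted -> network_up]; rule 6 [driver_loaded & firmware_stale -> boot_ok]. Adds network_up, boot_ok.
Round 2: rule 1 [boot_ok & network_up -> led_red]. Adds led_red.
Round 3: rule 2 [led_red & cable_seated -> log_uploaded]; rule 7 [led_red -> power_on]. Adds log_uploaded, power_on.
Round 4: rule 4 [power_on -> gpu_fault]. Adds gpu_fault.
Round 5: rule 3 [gpu_fault & bios_posted -> overheat]. Adds overheat.
overheat first appears in round 5.

5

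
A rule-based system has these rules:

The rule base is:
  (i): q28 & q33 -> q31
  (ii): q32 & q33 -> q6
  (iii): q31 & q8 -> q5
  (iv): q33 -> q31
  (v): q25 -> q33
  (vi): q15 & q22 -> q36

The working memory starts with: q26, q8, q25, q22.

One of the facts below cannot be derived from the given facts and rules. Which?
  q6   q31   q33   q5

q6

[1] (v) [q25 -> q33]. ⇒ new: q33.
[2] (iv) [q33 -> q31]. ⇒ new: q31.
[3] (iii) [q31 & q8 -> q5]. ⇒ new: q5.
Derived: q33 (round 1), q31 (round 2), q5 (round 3). q6 never appears in any round.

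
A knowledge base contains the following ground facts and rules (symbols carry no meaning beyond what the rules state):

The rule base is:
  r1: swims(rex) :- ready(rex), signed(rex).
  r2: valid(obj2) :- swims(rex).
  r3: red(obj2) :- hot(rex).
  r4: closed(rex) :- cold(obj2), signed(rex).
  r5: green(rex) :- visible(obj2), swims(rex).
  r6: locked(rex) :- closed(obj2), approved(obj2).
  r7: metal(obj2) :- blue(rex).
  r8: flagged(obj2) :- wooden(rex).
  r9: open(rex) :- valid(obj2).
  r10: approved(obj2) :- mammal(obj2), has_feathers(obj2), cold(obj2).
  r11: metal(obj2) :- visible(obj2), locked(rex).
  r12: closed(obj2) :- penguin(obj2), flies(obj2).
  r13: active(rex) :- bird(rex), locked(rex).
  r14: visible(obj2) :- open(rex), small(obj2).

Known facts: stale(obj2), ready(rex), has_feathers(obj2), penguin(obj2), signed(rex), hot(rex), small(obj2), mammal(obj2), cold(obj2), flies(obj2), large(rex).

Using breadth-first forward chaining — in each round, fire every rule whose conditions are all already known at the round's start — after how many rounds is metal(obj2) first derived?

Round 1: r1 [swims(rex) :- ready(rex), signed(rex).]; r3 [red(obj2) :- hot(rex).]; r4 [closed(rex) :- cold(obj2), signed(rex).]; r10 [approved(obj2) :- mammal(obj2), has_feathers(obj2), cold(obj2).]; r12 [closed(obj2) :- penguin(obj2), flies(obj2).]. Adds swims(rex), red(obj2), closed(rex), approved(obj2), closed(obj2).
Round 2: r2 [valid(obj2) :- swims(rex).]; r6 [locked(rex) :- closed(obj2), approved(obj2).]. Adds valid(obj2), locked(rex).
Round 3: r9 [open(rex) :- valid(obj2).]. Adds open(rex).
Round 4: r14 [visible(obj2) :- open(rex), small(obj2).]. Adds visible(obj2).
Round 5: r5 [green(rex) :- visible(obj2), swims(rex).]; r11 [metal(obj2) :- visible(obj2), locked(rex).]. Adds green(rex), metal(obj2).
metal(obj2) first appears in round 5.

5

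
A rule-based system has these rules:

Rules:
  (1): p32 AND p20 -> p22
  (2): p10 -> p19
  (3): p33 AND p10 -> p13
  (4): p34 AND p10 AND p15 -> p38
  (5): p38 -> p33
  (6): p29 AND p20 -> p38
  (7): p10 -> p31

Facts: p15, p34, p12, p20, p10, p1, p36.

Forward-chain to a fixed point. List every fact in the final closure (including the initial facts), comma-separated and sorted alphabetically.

p1, p10, p12, p13, p15, p19, p20, p31, p33, p34, p36, p38

Round 1 — (2), (4), (7), derive p19, p38, p31.
Round 2 — (5), derive p33.
Round 3 — (3), derive p13.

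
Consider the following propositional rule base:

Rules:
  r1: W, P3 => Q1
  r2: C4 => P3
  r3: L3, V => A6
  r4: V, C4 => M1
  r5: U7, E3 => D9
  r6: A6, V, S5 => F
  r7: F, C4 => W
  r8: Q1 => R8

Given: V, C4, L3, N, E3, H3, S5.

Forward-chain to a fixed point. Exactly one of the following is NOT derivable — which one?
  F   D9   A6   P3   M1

D9

Round 1: r2 [C4 => P3]; r3 [L3, V => A6]; r4 [V, C4 => M1]. New: P3, A6, M1.
Round 2: r6 [A6, V, S5 => F]. New: F.
Round 3: r7 [F, C4 => W]. New: W.
Round 4: r1 [W, P3 => Q1]. New: Q1.
Round 5: r8 [Q1 => R8]. New: R8.
Derived: A6 (round 1), F (round 2), P3 (round 1), M1 (round 1). D9 never appears in any round.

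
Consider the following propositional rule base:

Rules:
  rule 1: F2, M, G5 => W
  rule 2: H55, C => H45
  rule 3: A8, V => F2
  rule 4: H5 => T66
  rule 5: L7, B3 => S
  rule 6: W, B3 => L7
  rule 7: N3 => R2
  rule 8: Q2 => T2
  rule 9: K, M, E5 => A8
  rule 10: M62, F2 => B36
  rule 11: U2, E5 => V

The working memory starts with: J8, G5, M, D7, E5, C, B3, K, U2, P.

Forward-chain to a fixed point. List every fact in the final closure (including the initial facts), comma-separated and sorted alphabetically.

[1] rule 9 [K, M, E5 => A8]; rule 11 [U2, E5 => V]. ⇒ new: A8, V.
[2] rule 3 [A8, V => F2]. ⇒ new: F2.
[3] rule 1 [F2, M, G5 => W]. ⇒ new: W.
[4] rule 6 [W, B3 => L7]. ⇒ new: L7.
[5] rule 5 [L7, B3 => S]. ⇒ new: S.

A8, B3, C, D7, E5, F2, G5, J8, K, L7, M, P, S, U2, V, W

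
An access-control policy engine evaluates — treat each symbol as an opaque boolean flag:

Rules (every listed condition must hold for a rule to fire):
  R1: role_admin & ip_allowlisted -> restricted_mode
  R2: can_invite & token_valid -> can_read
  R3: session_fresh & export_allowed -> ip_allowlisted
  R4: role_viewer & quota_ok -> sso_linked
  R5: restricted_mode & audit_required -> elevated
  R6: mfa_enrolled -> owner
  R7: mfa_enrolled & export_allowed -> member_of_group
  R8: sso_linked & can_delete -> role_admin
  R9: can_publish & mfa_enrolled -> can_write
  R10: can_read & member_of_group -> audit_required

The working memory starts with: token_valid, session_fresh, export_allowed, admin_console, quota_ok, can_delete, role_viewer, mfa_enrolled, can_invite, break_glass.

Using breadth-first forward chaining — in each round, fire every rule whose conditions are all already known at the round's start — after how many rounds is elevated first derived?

4

[1] R2 [can_invite & token_valid -> can_read]; R3 [session_fresh & export_allowed -> ip_allowlisted]; R4 [role_viewer & quota_ok -> sso_linked]; R6 [mfa_enrolled -> owner]; R7 [mfa_enrolled & export_allowed -> member_of_group]. ⇒ new: can_read, ip_allowlisted, sso_linked, owner, member_of_group.
[2] R8 [sso_linked & can_delete -> role_admin]; R10 [can_read & member_of_group -> audit_required]. ⇒ new: role_admin, audit_required.
[3] R1 [role_admin & ip_allowlisted -> restricted_mode]. ⇒ new: restricted_mode.
[4] R5 [restricted_mode & audit_required -> elevated]. ⇒ new: elevated.
elevated first appears in round 4.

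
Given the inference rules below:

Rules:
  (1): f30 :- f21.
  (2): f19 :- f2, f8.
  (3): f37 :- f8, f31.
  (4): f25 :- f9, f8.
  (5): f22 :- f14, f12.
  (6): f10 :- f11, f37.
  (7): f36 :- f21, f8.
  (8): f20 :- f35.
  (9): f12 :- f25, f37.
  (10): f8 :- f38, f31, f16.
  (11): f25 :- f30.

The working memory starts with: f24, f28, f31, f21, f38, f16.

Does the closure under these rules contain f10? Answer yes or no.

Round 1: (1) [f30 :- f21.]; (10) [f8 :- f38, f31, f16.]. Adds f30, f8.
Round 2: (3) [f37 :- f8, f31.]; (7) [f36 :- f21, f8.]; (11) [f25 :- f30.]. Adds f37, f36, f25.
Round 3: (9) [f12 :- f25, f37.]. Adds f12.
Fixed point reached. f10 is concluded only by (6); (6) needs f11 (never derived).

no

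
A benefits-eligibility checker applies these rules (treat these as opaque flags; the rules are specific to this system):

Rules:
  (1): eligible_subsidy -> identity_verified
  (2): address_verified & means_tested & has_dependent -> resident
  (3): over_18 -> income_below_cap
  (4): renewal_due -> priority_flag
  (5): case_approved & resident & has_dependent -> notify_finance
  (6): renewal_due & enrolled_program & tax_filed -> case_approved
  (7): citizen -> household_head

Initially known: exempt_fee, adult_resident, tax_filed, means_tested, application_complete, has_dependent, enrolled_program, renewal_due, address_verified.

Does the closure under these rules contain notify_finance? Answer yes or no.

yes

Round 1: (2) [address_verified & means_tested & has_dependent -> resident]; (4) [renewal_due -> priority_flag]; (6) [renewal_due & enrolled_program & tax_filed -> case_approved]. Adds resident, priority_flag, case_approved.
Round 2: (5) [case_approved & resident & has_dependent -> notify_finance]. Adds notify_finance.
notify_finance appears in round 2, so it is derivable.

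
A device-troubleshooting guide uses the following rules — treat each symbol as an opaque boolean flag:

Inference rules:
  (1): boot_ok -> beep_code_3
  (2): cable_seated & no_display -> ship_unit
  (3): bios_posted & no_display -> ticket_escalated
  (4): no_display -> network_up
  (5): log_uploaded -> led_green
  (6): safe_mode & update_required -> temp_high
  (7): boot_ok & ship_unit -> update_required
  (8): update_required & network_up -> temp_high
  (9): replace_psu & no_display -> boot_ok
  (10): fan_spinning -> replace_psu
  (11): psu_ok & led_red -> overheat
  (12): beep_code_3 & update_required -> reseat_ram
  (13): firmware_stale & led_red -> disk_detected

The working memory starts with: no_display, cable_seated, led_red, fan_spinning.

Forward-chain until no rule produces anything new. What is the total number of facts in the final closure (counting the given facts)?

12

Round 1: (2) [cable_seated & no_display -> ship_unit]; (4) [no_display -> network_up]; (10) [fan_spinning -> replace_psu]. New: ship_unit, network_up, replace_psu.
Round 2: (9) [replace_psu & no_display -> boot_ok]. New: boot_ok.
Round 3: (1) [boot_ok -> beep_code_3]; (7) [boot_ok & ship_unit -> update_required]. New: beep_code_3, update_required.
Round 4: (8) [update_required & network_up -> temp_high]; (12) [beep_code_3 & update_required -> reseat_ram]. New: temp_high, reseat_ram.
Closure: {beep_code_3, boot_ok, cable_seated, fan_spinning, led_red, network_up, no_display, replace_psu, reseat_ram, ship_unit, temp_high, update_required} — 12 facts.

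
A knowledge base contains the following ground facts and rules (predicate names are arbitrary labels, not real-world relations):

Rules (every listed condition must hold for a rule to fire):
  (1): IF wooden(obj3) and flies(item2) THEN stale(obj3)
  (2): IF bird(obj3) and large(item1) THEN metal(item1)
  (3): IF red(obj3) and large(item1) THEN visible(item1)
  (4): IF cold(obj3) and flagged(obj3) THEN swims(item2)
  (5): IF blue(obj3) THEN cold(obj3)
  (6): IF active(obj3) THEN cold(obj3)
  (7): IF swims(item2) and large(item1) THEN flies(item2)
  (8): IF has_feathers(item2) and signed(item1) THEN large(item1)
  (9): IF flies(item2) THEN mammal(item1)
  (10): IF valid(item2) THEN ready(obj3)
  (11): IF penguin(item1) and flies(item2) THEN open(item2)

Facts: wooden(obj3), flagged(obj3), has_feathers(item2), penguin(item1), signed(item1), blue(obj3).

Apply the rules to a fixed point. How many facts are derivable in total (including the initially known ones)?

13

Round 1: (5) [IF blue(obj3) THEN cold(obj3)]; (8) [IF has_feathers(item2) and signed(item1) THEN large(item1)]. New: cold(obj3), large(item1).
Round 2: (4) [IF cold(obj3) and flagged(obj3) THEN swims(item2)]. New: swims(item2).
Round 3: (7) [IF swims(item2) and large(item1) THEN flies(item2)]. New: flies(item2).
Round 4: (1) [IF wooden(obj3) and flies(item2) THEN stale(obj3)]; (9) [IF flies(item2) THEN mammal(item1)]; (11) [IF penguin(item1) and flies(item2) THEN open(item2)]. New: stale(obj3), mammal(item1), open(item2).
Closure: {blue(obj3), cold(obj3), flagged(obj3), flies(item2), has_feathers(item2), large(item1), mammal(item1), open(item2), penguin(item1), signed(item1), stale(obj3), swims(item2), wooden(obj3)} — 13 facts.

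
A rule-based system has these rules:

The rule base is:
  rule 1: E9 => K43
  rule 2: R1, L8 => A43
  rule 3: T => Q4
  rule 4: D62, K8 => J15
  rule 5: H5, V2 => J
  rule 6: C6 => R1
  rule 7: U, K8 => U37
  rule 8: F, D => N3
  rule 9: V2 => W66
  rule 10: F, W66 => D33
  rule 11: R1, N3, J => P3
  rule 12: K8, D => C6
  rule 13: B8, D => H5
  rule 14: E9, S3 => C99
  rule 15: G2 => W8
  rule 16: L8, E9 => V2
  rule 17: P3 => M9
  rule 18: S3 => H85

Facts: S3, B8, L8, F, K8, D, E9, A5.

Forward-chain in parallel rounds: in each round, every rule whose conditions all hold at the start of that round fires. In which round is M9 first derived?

4

Round 1: rule 1 [E9 => K43]; rule 8 [F, D => N3]; rule 12 [K8, D => C6]; rule 13 [B8, D => H5]; rule 14 [E9, S3 => C99]; rule 16 [L8, E9 => V2]; rule 18 [S3 => H85]. New: K43, N3, C6, H5, C99, V2, H85.
Round 2: rule 5 [H5, V2 => J]; rule 6 [C6 => R1]; rule 9 [V2 => W66]. New: J, R1, W66.
Round 3: rule 2 [R1, L8 => A43]; rule 10 [F, W66 => D33]; rule 11 [R1, N3, J => P3]. New: A43, D33, P3.
Round 4: rule 17 [P3 => M9]. New: M9.
M9 first appears in round 4.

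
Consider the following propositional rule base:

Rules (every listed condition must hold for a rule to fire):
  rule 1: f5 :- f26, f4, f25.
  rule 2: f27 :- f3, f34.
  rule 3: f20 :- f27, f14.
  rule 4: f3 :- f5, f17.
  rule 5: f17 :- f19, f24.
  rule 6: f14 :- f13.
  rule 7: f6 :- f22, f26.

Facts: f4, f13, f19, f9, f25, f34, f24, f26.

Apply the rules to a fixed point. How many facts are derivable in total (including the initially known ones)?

14

Round 1: rule 1 [f5 :- f26, f4, f25.]; rule 5 [f17 :- f19, f24.]; rule 6 [f14 :- f13.]. Adds f5, f17, f14.
Round 2: rule 4 [f3 :- f5, f17.]. Adds f3.
Round 3: rule 2 [f27 :- f3, f34.]. Adds f27.
Round 4: rule 3 [f20 :- f27, f14.]. Adds f20.
Closure: {f13, f14, f17, f19, f20, f24, f25, f26, f27, f3, f34, f4, f5, f9} — 14 facts.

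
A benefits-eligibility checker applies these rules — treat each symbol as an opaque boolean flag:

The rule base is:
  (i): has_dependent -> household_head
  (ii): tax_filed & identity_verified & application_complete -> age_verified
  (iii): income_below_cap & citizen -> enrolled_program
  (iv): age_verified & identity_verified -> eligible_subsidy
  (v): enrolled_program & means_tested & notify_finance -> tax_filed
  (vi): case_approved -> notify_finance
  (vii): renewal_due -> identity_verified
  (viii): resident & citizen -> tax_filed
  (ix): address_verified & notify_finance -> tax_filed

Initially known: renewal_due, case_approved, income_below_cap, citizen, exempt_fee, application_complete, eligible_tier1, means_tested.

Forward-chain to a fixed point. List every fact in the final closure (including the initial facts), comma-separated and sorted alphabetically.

age_verified, application_complete, case_approved, citizen, eligible_subsidy, eligible_tier1, enrolled_program, exempt_fee, identity_verified, income_below_cap, means_tested, notify_finance, renewal_due, tax_filed

[1] (iii) [income_below_cap & citizen -> enrolled_program]; (vi) [case_approved -> notify_finance]; (vii) [renewal_due -> identity_verified]. ⇒ new: enrolled_program, notify_finance, identity_verified.
[2] (v) [enrolled_program & means_tested & notify_finance -> tax_filed]. ⇒ new: tax_filed.
[3] (ii) [tax_filed & identity_verified & application_complete -> age_verified]. ⇒ new: age_verified.
[4] (iv) [age_verified & identity_verified -> eligible_subsidy]. ⇒ new: eligible_subsidy.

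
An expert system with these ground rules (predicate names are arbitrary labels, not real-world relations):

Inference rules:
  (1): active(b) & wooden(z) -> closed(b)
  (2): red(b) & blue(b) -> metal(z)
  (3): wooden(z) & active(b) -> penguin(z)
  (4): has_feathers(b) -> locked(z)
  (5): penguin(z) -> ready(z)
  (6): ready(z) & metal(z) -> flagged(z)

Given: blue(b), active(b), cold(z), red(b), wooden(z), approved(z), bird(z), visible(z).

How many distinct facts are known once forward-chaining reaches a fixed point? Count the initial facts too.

13

Round 1: (1) [active(b) & wooden(z) -> closed(b)]; (2) [red(b) & blue(b) -> metal(z)]; (3) [wooden(z) & active(b) -> penguin(z)]. New: closed(b), metal(z), penguin(z).
Round 2: (5) [penguin(z) -> ready(z)]. New: ready(z).
Round 3: (6) [ready(z) & metal(z) -> flagged(z)]. New: flagged(z).
Closure: {active(b), approved(z), bird(z), blue(b), closed(b), cold(z), flagged(z), metal(z), penguin(z), ready(z), red(b), visible(z), wooden(z)} — 13 facts.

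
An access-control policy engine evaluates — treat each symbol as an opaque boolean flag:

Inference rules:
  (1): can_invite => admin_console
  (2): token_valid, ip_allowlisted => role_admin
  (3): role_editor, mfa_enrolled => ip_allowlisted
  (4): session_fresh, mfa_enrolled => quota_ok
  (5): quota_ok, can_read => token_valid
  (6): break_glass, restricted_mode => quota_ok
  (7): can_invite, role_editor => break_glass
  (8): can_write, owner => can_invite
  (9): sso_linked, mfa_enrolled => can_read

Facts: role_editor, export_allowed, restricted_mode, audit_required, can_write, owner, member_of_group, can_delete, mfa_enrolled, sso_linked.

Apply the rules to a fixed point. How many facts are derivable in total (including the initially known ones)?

18

Round 1: (3) [role_editor, mfa_enrolled => ip_allowlisted]; (8) [can_write, owner => can_invite]; (9) [sso_linked, mfa_enrolled => can_read]. Adds ip_allowlisted, can_invite, can_read.
Round 2: (1) [can_invite => admin_console]; (7) [can_invite, role_editor => break_glass]. Adds admin_console, break_glass.
Round 3: (6) [break_glass, restricted_mode => quota_ok]. Adds quota_ok.
Round 4: (5) [quota_ok, can_read => token_valid]. Adds token_valid.
Round 5: (2) [token_valid, ip_allowlisted => role_admin]. Adds role_admin.
Closure: {admin_console, audit_required, break_glass, can_delete, can_invite, can_read, can_write, export_allowed, ip_allowlisted, member_of_group, mfa_enrolled, owner, quota_ok, restricted_mode, role_admin, role_editor, sso_linked, token_valid} — 18 facts.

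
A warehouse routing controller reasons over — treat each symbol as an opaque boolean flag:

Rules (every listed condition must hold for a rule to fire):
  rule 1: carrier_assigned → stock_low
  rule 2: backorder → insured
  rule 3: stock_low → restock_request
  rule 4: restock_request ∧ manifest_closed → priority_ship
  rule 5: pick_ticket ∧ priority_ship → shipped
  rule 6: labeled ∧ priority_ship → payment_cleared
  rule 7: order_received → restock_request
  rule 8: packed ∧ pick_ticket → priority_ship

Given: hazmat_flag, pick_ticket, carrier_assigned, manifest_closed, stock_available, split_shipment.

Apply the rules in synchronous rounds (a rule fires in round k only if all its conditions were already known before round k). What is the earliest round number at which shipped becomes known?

4

Round 1 — rule 1, derive stock_low.
Round 2 — rule 3, derive restock_request.
Round 3 — rule 4, derive priority_ship.
Round 4 — rule 5, derive shipped.
shipped first appears in round 4.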